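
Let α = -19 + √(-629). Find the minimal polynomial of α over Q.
m_α(x) = x^2 + 38x + 990

From α + 19 = √(-629), squaring gives (α + 19)^2 = -629, i.e. α^2 + 38α + 361 = -629, so α^2 + 38α + 990 = 0. The discriminant of x^2 + 38x + 990 is (38)^2 - 4·(990) = 1444 - 3960 = -2516, and 4·(-629) is not a perfect square in Q since -629 is squarefree and ≠ 1. Hence x^2 + 38x + 990 is irreducible over Q and is the minimal polynomial of α.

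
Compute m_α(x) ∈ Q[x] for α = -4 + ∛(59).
m_α(x) = x^3 + 12x^2 + 48x + 5

Set β = α + 4 = ∛(59), so β^3 = 59. Then (α + 4)^3 - 59 = 0, i.e. α is a root of g(x) = (x + 4)^3 - 59 = x^3 + 12x^2 + 48x + 5. Since g(x) = h(x + 4) where h(x) = x^3 - 59, and h is irreducible over Q (because 59 is not a perfect cube, so h has no rational root, and a monic cubic with no rational root is irreducible), g is also irreducible (irreducibility is preserved under the substitution x → x + 4). Hence m_α(x) = x^3 + 12x^2 + 48x + 5.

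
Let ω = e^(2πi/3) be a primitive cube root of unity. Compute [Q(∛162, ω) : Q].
[Q(∛162, ω) : Q] = 6

[Q(∛162):Q] = 3 (min poly x^3 - 162, irreducible since 162 is not a perfect cube). [Q(ω):Q] = 2 (min poly x^2 + x + 1). Since Q(∛162) ⊂ R and ω ∉ R, we have ω ∉ Q(∛162), so x^2 + x + 1 remains irreducible over Q(∛162) and [Q(∛162, ω) : Q(∛162)] = 2. By the tower law, [Q(∛162, ω) : Q] = 3 · 2 = 6. (In fact Q(∛162, ω) is the splitting field of x^3 - 162 over Q.)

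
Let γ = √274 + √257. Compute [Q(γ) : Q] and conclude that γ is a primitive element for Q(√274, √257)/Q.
[Q(γ) : Q] = 4 (equivalently, Q(γ) = Q(√274, √257))

Obviously Q(γ) ⊆ Q(√274, √257), and [Q(√274, √257):Q] = 4 (since 274, 257 are distinct squarefree integers > 1 with 70418 not a perfect square). To show equality we compute the minimal polynomial of γ. From γ = √274 + √257: γ^2 = 274 + 2√(70418) + 257 = 531 + 2√(70418), so γ^2 - 531 = 2√(70418); squaring, (γ^2 - 531)^2 = 4·70418, i.e. γ^4 - 1062γ^2 + 281961 - 281672 = 0, i.e. γ^4 - 1062γ^2 + 289 = 0. So γ is a root of x^4 - 1062x^2 + 289. This polynomial is irreducible over Q: it has no rational root (each ±√274 ± √257 is irrational), and any factorization into two quadratics over Q would force √(70418) ∈ Q (pairing opposite roots) or √274, √257 ∈ Q (other pairings), all impossible. Hence [Q(γ):Q] = 4 = [Q(√274, √257):Q], so Q(γ) = Q(√274, √257).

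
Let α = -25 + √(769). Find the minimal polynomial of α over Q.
m_α(x) = x^2 + 50x - 144

From α + 25 = √(769), squaring gives (α + 25)^2 = 769, i.e. α^2 + 50α + 625 = 769, so α^2 + 50α - 144 = 0. The discriminant of x^2 + 50x - 144 is (50)^2 - 4·(-144) = 2500 + 576 = 3076, and 4·(769) is not a perfect square in Q since 769 is squarefree and ≠ 1. Hence x^2 + 50x - 144 is irreducible over Q and is the minimal polynomial of α.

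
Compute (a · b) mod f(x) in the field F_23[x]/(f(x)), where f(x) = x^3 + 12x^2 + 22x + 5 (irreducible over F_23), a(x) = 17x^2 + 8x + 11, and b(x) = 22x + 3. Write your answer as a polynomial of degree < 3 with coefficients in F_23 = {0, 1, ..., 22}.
a · b ≡ 17x^2 + 19x + 3 (mod f(x))

Multiply in F_23[x]: a(x)·b(x) = (17x^2 + 8x + 11)·(22x + 3) = 6x^3 + 20x^2 + 13x + 10. This has degree ≥ 3, so divide by f(x) over F_23: 6x^3 + 20x^2 + 13x + 10 = (6)·(x^3 + 12x^2 + 22x + 5) + (17x^2 + 19x + 3). Hence a·b ≡ 17x^2 + 19x + 3 (mod f). (F_23[x]/(f) is a field with 23^3 = 12167 elements since f is irreducible of degree 3.)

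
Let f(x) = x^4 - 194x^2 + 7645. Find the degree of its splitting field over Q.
[K : Q] = 4

Solving the quadratic in x^2: x^2 = (194 ± √(194^2 - 4·7645))/2 = (194 ± √7056)/2 = (194 ± 84)/2, giving x^2 = 139 or x^2 = 55. So f(x) = (x^2 - 139)(x^2 - 55) and the roots of f are ±√139, ±√55. Hence the splitting field is K = Q(√139, √55). Since 139 and 55 are distinct squarefree integers > 1, their product 7645 is not a perfect square, so √55 ∉ Q(√139). By the tower law [K:Q] = [Q(√139,√55):Q(√139)] · [Q(√139):Q] = 2 · 2 = 4.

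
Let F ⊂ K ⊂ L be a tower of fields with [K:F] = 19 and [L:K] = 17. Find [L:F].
[L:F] = 323

The tower law says that for any tower of field extensions F ⊂ K ⊂ L with finite degrees, [L:F] = [L:K] · [K:F]. Here this gives [L:F] = 17 · 19 = 323.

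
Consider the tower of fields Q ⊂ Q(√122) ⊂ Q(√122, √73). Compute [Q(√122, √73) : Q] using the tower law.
[Q(√122, √73) : Q] = 4

[Q(√122):Q] = 2 (min poly x^2 - 122, irreducible since 122 is squarefree > 1). For the top step, suppose √73 ∈ Q(√122), say √73 = c + d√122 with c, d ∈ Q. Squaring: 73 = c^2 + 122d^2 + 2cd√122. Since √122 ∉ Q this forces 2cd = 0. If d = 0 then √73 = c ∈ Q, contradicting 73 squarefree > 1. If c = 0 then 73 = 122d^2, so 122·73 = (122d)^2 is a perfect square in Q — but 122·73 = 8906 is not a perfect square (since 122 and 73 are distinct squarefree integers). Contradiction. Hence √73 ∉ Q(√122), so x^2 - 73 stays irreducible over Q(√122) and [Q(√122, √73) : Q(√122)] = 2. By the tower law, [Q(√122, √73) : Q] = 2 · 2 = 4.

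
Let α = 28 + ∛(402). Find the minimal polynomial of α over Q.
m_α(x) = x^3 - 84x^2 + 2352x - 22354

Set β = α - 28 = ∛(402), so β^3 = 402. Then (α - 28)^3 - 402 = 0, i.e. α is a root of g(x) = (x - 28)^3 - 402 = x^3 - 84x^2 + 2352x - 22354. Since g(x) = h(x - 28) where h(x) = x^3 - 402, and h is irreducible over Q (because 402 is not a perfect cube, so h has no rational root, and a monic cubic with no rational root is irreducible), g is also irreducible (irreducibility is preserved under the substitution x → x - 28). Hence m_α(x) = x^3 - 84x^2 + 2352x - 22354.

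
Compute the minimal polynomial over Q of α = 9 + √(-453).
m_α(x) = x^2 - 18x + 534

From α - 9 = √(-453), squaring gives (α - 9)^2 = -453, i.e. α^2 - 18α + 81 = -453, so α^2 - 18α + 534 = 0. The discriminant of x^2 - 18x + 534 is (-18)^2 - 4·(534) = 324 - 2136 = -1812, and 4·(-453) is not a perfect square in Q since -453 is squarefree and ≠ 1. Hence x^2 - 18x + 534 is irreducible over Q and is the minimal polynomial of α.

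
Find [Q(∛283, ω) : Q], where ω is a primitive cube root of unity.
[Q(∛283, ω) : Q] = 6

[Q(∛283):Q] = 3 (min poly x^3 - 283, irreducible since 283 is not a perfect cube). [Q(ω):Q] = 2 (min poly x^2 + x + 1). Since Q(∛283) ⊂ R and ω ∉ R, we have ω ∉ Q(∛283), so x^2 + x + 1 remains irreducible over Q(∛283) and [Q(∛283, ω) : Q(∛283)] = 2. By the tower law, [Q(∛283, ω) : Q] = 3 · 2 = 6. (In fact Q(∛283, ω) is the splitting field of x^3 - 283 over Q.)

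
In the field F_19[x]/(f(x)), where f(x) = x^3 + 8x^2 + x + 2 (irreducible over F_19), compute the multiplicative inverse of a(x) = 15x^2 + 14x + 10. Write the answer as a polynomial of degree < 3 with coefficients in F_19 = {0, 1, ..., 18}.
a(x)^(-1) ≡ x^2 + x + 18 (mod f(x))

Since f is irreducible over F_19, F_19[x]/(f) is a field and a(x) ≠ 0 has an inverse. Apply the extended Euclidean algorithm to f(x) and a(x) in F_19[x]: f(x) = (14x + 9)·a(x) + (x + 7);  a(x) = (15x + 4)·(x + 7) + (1). The last nonzero remainder is the constant 1 = gcd(f, a) in F_19. Back-substituting through the division chain expresses 1 = s(x)·a(x) + t(x)·f(x) with s(x) ≡ x^2 + x + 18 (mod f), so a(x)^(-1) ≡ s(x) = x^2 + x + 18 (mod f). Check: (15x^2 + 14x + 10)·(x^2 + x + 18) = 15x^4 + 10x^3 + 9x^2 + 15x + 9 ≡ 1 (mod x^3 + 8x^2 + x + 2).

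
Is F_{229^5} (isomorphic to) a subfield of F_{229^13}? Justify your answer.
No: F_{229^5} is not a subfield of F_{229^13}

F_{p^m} embeds in F_{p^n} iff m | n. Here 5 ∤ 13 (since 13 = 2·5 + 3 with remainder 3 ≠ 0), so F_{229^5} is not a subfield of F_{229^13}. Equivalently: if it were, the tower law would give 5 = [F_{229^5}:F_229] dividing [F_{229^13}:F_229] = 13, contradiction.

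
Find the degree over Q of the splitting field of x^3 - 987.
[K : Q] = 6

The roots of x^3 - 987 are ∛987, ω∛987, ω^2∛987 where ω = e^(2πi/3) is a primitive cube root of unity, so K = Q(∛987, ω). Now [Q(∛987):Q] = 3 (since 987 is not a perfect cube, x^3 - 987 is irreducible) and [Q(ω):Q] = 2. Both 2 and 3 divide [K:Q], and [K:Q] ≤ 3·2 = 6, so [K:Q] = 6. (Equivalently: Q(∛987) ⊂ R but ω ∉ R, so [K : Q(∛987)] = 2.)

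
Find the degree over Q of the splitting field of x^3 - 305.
[K : Q] = 6

The roots of x^3 - 305 are ∛305, ω∛305, ω^2∛305 where ω = e^(2πi/3) is a primitive cube root of unity, so K = Q(∛305, ω). Now [Q(∛305):Q] = 3 (since 305 is not a perfect cube, x^3 - 305 is irreducible) and [Q(ω):Q] = 2. Both 2 and 3 divide [K:Q], and [K:Q] ≤ 3·2 = 6, so [K:Q] = 6. (Equivalently: Q(∛305) ⊂ R but ω ∉ R, so [K : Q(∛305)] = 2.)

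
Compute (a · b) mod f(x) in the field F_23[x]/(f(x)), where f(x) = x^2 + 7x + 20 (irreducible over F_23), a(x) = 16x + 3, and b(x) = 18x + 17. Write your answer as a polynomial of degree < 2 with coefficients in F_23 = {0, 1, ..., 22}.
a · b ≡ 12x + 18 (mod f(x))

Multiply in F_23[x]: a(x)·b(x) = (16x + 3)·(18x + 17) = 12x^2 + 4x + 5. This has degree ≥ 2, so divide by f(x) over F_23: 12x^2 + 4x + 5 = (12)·(x^2 + 7x + 20) + (12x + 18). Hence a·b ≡ 12x + 18 (mod f). (F_23[x]/(f) is a field with 23^2 = 529 elements since f is irreducible of degree 2.)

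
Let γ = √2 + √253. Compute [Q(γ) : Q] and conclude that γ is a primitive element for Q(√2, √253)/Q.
[Q(γ) : Q] = 4 (equivalently, Q(γ) = Q(√2, √253))

Obviously Q(γ) ⊆ Q(√2, √253), and [Q(√2, √253):Q] = 4 (since 2, 253 are distinct squarefree integers > 1 with 506 not a perfect square). To show equality we compute the minimal polynomial of γ. From γ = √2 + √253: γ^2 = 2 + 2√(506) + 253 = 255 + 2√(506), so γ^2 - 255 = 2√(506); squaring, (γ^2 - 255)^2 = 4·506, i.e. γ^4 - 510γ^2 + 65025 - 2024 = 0, i.e. γ^4 - 510γ^2 + 63001 = 0. So γ is a root of x^4 - 510x^2 + 63001. This polynomial is irreducible over Q: it has no rational root (each ±√2 ± √253 is irrational), and any factorization into two quadratics over Q would force √(506) ∈ Q (pairing opposite roots) or √2, √253 ∈ Q (other pairings), all impossible. Hence [Q(γ):Q] = 4 = [Q(√2, √253):Q], so Q(γ) = Q(√2, √253).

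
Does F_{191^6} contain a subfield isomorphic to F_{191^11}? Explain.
No: F_{191^11} is not a subfield of F_{191^6}

F_{p^m} embeds in F_{p^n} iff m | n. Here 11 ∤ 6 (since 6 = 0·11 + 6 with remainder 6 ≠ 0), so F_{191^11} is not a subfield of F_{191^6}. Equivalently: if it were, the tower law would give 11 = [F_{191^11}:F_191] dividing [F_{191^6}:F_191] = 6, contradiction.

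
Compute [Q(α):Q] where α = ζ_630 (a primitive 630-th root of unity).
[Q(α):Q] = 144

The minimal polynomial of ζ_630 over Q is the 630-th cyclotomic polynomial Φ_630(x), which is irreducible over Q and has degree φ(630) = 144. Hence [Q(α):Q] = φ(630) = 144.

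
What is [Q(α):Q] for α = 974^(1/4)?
[Q(α):Q] = 4

α is a root of x^4 - 974. By Eisenstein's criterion at the prime p = 2 (which divides the constant term 974 but p^2 = 4 does not, since 974 is squarefree), x^4 - 974 is irreducible over Q. Hence [Q(α):Q] = 4.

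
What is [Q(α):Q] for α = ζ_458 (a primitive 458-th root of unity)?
[Q(α):Q] = 228

The minimal polynomial of ζ_458 over Q is the 458-th cyclotomic polynomial Φ_458(x), which is irreducible over Q and has degree φ(458) = 228. Hence [Q(α):Q] = φ(458) = 228.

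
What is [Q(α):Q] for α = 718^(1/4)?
[Q(α):Q] = 4

α is a root of x^4 - 718. By Eisenstein's criterion at the prime p = 2 (which divides the constant term 718 but p^2 = 4 does not, since 718 is squarefree), x^4 - 718 is irreducible over Q. Hence [Q(α):Q] = 4.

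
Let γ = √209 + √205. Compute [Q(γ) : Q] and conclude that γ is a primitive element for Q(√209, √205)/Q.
[Q(γ) : Q] = 4 (equivalently, Q(γ) = Q(√209, √205))

Obviously Q(γ) ⊆ Q(√209, √205), and [Q(√209, √205):Q] = 4 (since 209, 205 are distinct squarefree integers > 1 with 42845 not a perfect square). To show equality we compute the minimal polynomial of γ. From γ = √209 + √205: γ^2 = 209 + 2√(42845) + 205 = 414 + 2√(42845), so γ^2 - 414 = 2√(42845); squaring, (γ^2 - 414)^2 = 4·42845, i.e. γ^4 - 828γ^2 + 171396 - 171380 = 0, i.e. γ^4 - 828γ^2 + 16 = 0. So γ is a root of x^4 - 828x^2 + 16. This polynomial is irreducible over Q: it has no rational root (each ±√209 ± √205 is irrational), and any factorization into two quadratics over Q would force √(42845) ∈ Q (pairing opposite roots) or √209, √205 ∈ Q (other pairings), all impossible. Hence [Q(γ):Q] = 4 = [Q(√209, √205):Q], so Q(γ) = Q(√209, √205).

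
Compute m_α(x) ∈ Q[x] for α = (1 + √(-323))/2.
m_α(x) = x^2 - x + 81

From 2α - 1 = √(-323), squaring gives (2α - 1)^2 = -323, i.e. 4α^2 - 4α + 1 = -323, so α^2 - α + (1 + 323)/4 = 0. Since -323 ≡ 1 (mod 4), (1 + 323)/4 = 81 ∈ Z. The polynomial x^2 - x + 81 has discriminant 1 - 4·(81) = -323, which is not a perfect square in Q (d = -323 is squarefree and ≠ 1), so x^2 - x + 81 is irreducible over Q. It is the minimal polynomial of α.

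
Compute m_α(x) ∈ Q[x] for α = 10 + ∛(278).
m_α(x) = x^3 - 30x^2 + 300x - 1278

Set β = α - 10 = ∛(278), so β^3 = 278. Then (α - 10)^3 - 278 = 0, i.e. α is a root of g(x) = (x - 10)^3 - 278 = x^3 - 30x^2 + 300x - 1278. Since g(x) = h(x - 10) where h(x) = x^3 - 278, and h is irreducible over Q (because 278 is not a perfect cube, so h has no rational root, and a monic cubic with no rational root is irreducible), g is also irreducible (irreducibility is preserved under the substitution x → x - 10). Hence m_α(x) = x^3 - 30x^2 + 300x - 1278.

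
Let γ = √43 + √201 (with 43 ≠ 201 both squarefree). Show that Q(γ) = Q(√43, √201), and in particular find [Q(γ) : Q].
[Q(γ) : Q] = 4 (equivalently, Q(γ) = Q(√43, √201))

Obviously Q(γ) ⊆ Q(√43, √201), and [Q(√43, √201):Q] = 4 (since 43, 201 are distinct squarefree integers > 1 with 8643 not a perfect square). To show equality we compute the minimal polynomial of γ. From γ = √43 + √201: γ^2 = 43 + 2√(8643) + 201 = 244 + 2√(8643), so γ^2 - 244 = 2√(8643); squaring, (γ^2 - 244)^2 = 4·8643, i.e. γ^4 - 488γ^2 + 59536 - 34572 = 0, i.e. γ^4 - 488γ^2 + 24964 = 0. So γ is a root of x^4 - 488x^2 + 24964. This polynomial is irreducible over Q: it has no rational root (each ±√43 ± √201 is irrational), and any factorization into two quadratics over Q would force √(8643) ∈ Q (pairing opposite roots) or √43, √201 ∈ Q (other pairings), all impossible. Hence [Q(γ):Q] = 4 = [Q(√43, √201):Q], so Q(γ) = Q(√43, √201).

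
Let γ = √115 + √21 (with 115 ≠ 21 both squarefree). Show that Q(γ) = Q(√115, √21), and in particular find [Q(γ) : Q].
[Q(γ) : Q] = 4 (equivalently, Q(γ) = Q(√115, √21))

Obviously Q(γ) ⊆ Q(√115, √21), and [Q(√115, √21):Q] = 4 (since 115, 21 are distinct squarefree integers > 1 with 2415 not a perfect square). To show equality we compute the minimal polynomial of γ. From γ = √115 + √21: γ^2 = 115 + 2√(2415) + 21 = 136 + 2√(2415), so γ^2 - 136 = 2√(2415); squaring, (γ^2 - 136)^2 = 4·2415, i.e. γ^4 - 272γ^2 + 18496 - 9660 = 0, i.e. γ^4 - 272γ^2 + 8836 = 0. So γ is a root of x^4 - 272x^2 + 8836. This polynomial is irreducible over Q: it has no rational root (each ±√115 ± √21 is irrational), and any factorization into two quadratics over Q would force √(2415) ∈ Q (pairing opposite roots) or √115, √21 ∈ Q (other pairings), all impossible. Hence [Q(γ):Q] = 4 = [Q(√115, √21):Q], so Q(γ) = Q(√115, √21).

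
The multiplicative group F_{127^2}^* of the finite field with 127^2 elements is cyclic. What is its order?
|F_{127^2}^*| = 16128

F_{127^2} has 127^2 = 16129 elements; its multiplicative group consists of all nonzero elements, so |F_{127^2}^*| = 16129 - 1 = 16128. (It is cyclic since any finite subgroup of the multiplicative group of a field is cyclic.)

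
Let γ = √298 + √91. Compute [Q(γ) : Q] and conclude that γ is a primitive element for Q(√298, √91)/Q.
[Q(γ) : Q] = 4 (equivalently, Q(γ) = Q(√298, √91))

Obviously Q(γ) ⊆ Q(√298, √91), and [Q(√298, √91):Q] = 4 (since 298, 91 are distinct squarefree integers > 1 with 27118 not a perfect square). To show equality we compute the minimal polynomial of γ. From γ = √298 + √91: γ^2 = 298 + 2√(27118) + 91 = 389 + 2√(27118), so γ^2 - 389 = 2√(27118); squaring, (γ^2 - 389)^2 = 4·27118, i.e. γ^4 - 778γ^2 + 151321 - 108472 = 0, i.e. γ^4 - 778γ^2 + 42849 = 0. So γ is a root of x^4 - 778x^2 + 42849. This polynomial is irreducible over Q: it has no rational root (each ±√298 ± √91 is irrational), and any factorization into two quadratics over Q would force √(27118) ∈ Q (pairing opposite roots) or √298, √91 ∈ Q (other pairings), all impossible. Hence [Q(γ):Q] = 4 = [Q(√298, √91):Q], so Q(γ) = Q(√298, √91).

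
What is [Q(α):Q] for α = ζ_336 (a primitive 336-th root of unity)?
[Q(α):Q] = 96

The minimal polynomial of ζ_336 over Q is the 336-th cyclotomic polynomial Φ_336(x), which is irreducible over Q and has degree φ(336) = 96. Hence [Q(α):Q] = φ(336) = 96.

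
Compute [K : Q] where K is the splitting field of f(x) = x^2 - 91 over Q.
[K : Q] = 2

f(x) = x^2 - 91 factors as (x - √91)(x + √91). The splitting field is K = Q(√91). Since 91 is squarefree and > 1, it is not a perfect square, so x^2 - 91 is irreducible over Q and [Q(√91) : Q] = 2. Hence [K : Q] = 2.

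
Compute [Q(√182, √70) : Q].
[Q(√182, √70) : Q] = 4

[Q(√182):Q] = 2 (min poly x^2 - 182, irreducible since 182 is squarefree > 1). For the top step, suppose √70 ∈ Q(√182), say √70 = c + d√182 with c, d ∈ Q. Squaring: 70 = c^2 + 182d^2 + 2cd√182. Since √182 ∉ Q this forces 2cd = 0. If d = 0 then √70 = c ∈ Q, contradicting 70 squarefree > 1. If c = 0 then 70 = 182d^2, so 182·70 = (182d)^2 is a perfect square in Q — but 182·70 = 12740 is not a perfect square (since 182 and 70 are distinct squarefree integers). Contradiction. Hence √70 ∉ Q(√182), so x^2 - 70 stays irreducible over Q(√182) and [Q(√182, √70) : Q(√182)] = 2. By the tower law, [Q(√182, √70) : Q] = 2 · 2 = 4.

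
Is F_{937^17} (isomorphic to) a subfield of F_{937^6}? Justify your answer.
No: F_{937^17} is not a subfield of F_{937^6}

F_{p^m} embeds in F_{p^n} iff m | n. Here 17 ∤ 6 (since 6 = 0·17 + 6 with remainder 6 ≠ 0), so F_{937^17} is not a subfield of F_{937^6}. Equivalently: if it were, the tower law would give 17 = [F_{937^17}:F_937] dividing [F_{937^6}:F_937] = 6, contradiction.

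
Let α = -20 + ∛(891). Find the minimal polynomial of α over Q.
m_α(x) = x^3 + 60x^2 + 1200x + 7109

Set β = α + 20 = ∛(891), so β^3 = 891. Then (α + 20)^3 - 891 = 0, i.e. α is a root of g(x) = (x + 20)^3 - 891 = x^3 + 60x^2 + 1200x + 7109. Since g(x) = h(x + 20) where h(x) = x^3 - 891, and h is irreducible over Q (because 891 is not a perfect cube, so h has no rational root, and a monic cubic with no rational root is irreducible), g is also irreducible (irreducibility is preserved under the substitution x → x + 20). Hence m_α(x) = x^3 + 60x^2 + 1200x + 7109.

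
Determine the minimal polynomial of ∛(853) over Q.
m_α(x) = x^3 - 853

α satisfies α^3 = 853, so x^3 - 853 annihilates α. By the rational root test, a rational root p/q (in lowest terms) of x^3 - 853 would satisfy p^3 = 853 q^3, forcing q = 1 and p^3 = 853; but 853 is not a perfect cube, contradiction. A monic cubic over Q with no rational root is irreducible (any nontrivial factorization would include a linear factor). Hence x^3 - 853 is the minimal polynomial of α, and in particular [Q(α):Q] = 3.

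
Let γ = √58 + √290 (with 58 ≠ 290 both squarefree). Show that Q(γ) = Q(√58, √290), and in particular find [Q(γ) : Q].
[Q(γ) : Q] = 4 (equivalently, Q(γ) = Q(√58, √290))

Obviously Q(γ) ⊆ Q(√58, √290), and [Q(√58, √290):Q] = 4 (since 58, 290 are distinct squarefree integers > 1 with 16820 not a perfect square). To show equality we compute the minimal polynomial of γ. From γ = √58 + √290: γ^2 = 58 + 2√(16820) + 290 = 348 + 2√(16820), so γ^2 - 348 = 2√(16820); squaring, (γ^2 - 348)^2 = 4·16820, i.e. γ^4 - 696γ^2 + 121104 - 67280 = 0, i.e. γ^4 - 696γ^2 + 53824 = 0. So γ is a root of x^4 - 696x^2 + 53824. This polynomial is irreducible over Q: it has no rational root (each ±√58 ± √290 is irrational), and any factorization into two quadratics over Q would force √(16820) ∈ Q (pairing opposite roots) or √58, √290 ∈ Q (other pairings), all impossible. Hence [Q(γ):Q] = 4 = [Q(√58, √290):Q], so Q(γ) = Q(√58, √290).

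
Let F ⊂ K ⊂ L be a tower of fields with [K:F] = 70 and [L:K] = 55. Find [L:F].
[L:F] = 3850

The tower law says that for any tower of field extensions F ⊂ K ⊂ L with finite degrees, [L:F] = [L:K] · [K:F]. Here this gives [L:F] = 55 · 70 = 3850.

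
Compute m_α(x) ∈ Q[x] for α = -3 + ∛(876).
m_α(x) = x^3 + 9x^2 + 27x - 849

Set β = α + 3 = ∛(876), so β^3 = 876. Then (α + 3)^3 - 876 = 0, i.e. α is a root of g(x) = (x + 3)^3 - 876 = x^3 + 9x^2 + 27x - 849. Since g(x) = h(x + 3) where h(x) = x^3 - 876, and h is irreducible over Q (because 876 is not a perfect cube, so h has no rational root, and a monic cubic with no rational root is irreducible), g is also irreducible (irreducibility is preserved under the substitution x → x + 3). Hence m_α(x) = x^3 + 9x^2 + 27x - 849.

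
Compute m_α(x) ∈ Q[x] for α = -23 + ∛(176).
m_α(x) = x^3 + 69x^2 + 1587x + 11991

Set β = α + 23 = ∛(176), so β^3 = 176. Then (α + 23)^3 - 176 = 0, i.e. α is a root of g(x) = (x + 23)^3 - 176 = x^3 + 69x^2 + 1587x + 11991. Since g(x) = h(x + 23) where h(x) = x^3 - 176, and h is irreducible over Q (because 176 is not a perfect cube, so h has no rational root, and a monic cubic with no rational root is irreducible), g is also irreducible (irreducibility is preserved under the substitution x → x + 23). Hence m_α(x) = x^3 + 69x^2 + 1587x + 11991.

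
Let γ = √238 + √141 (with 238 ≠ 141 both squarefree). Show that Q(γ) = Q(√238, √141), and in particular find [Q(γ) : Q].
[Q(γ) : Q] = 4 (equivalently, Q(γ) = Q(√238, √141))

Obviously Q(γ) ⊆ Q(√238, √141), and [Q(√238, √141):Q] = 4 (since 238, 141 are distinct squarefree integers > 1 with 33558 not a perfect square). To show equality we compute the minimal polynomial of γ. From γ = √238 + √141: γ^2 = 238 + 2√(33558) + 141 = 379 + 2√(33558), so γ^2 - 379 = 2√(33558); squaring, (γ^2 - 379)^2 = 4·33558, i.e. γ^4 - 758γ^2 + 143641 - 134232 = 0, i.e. γ^4 - 758γ^2 + 9409 = 0. So γ is a root of x^4 - 758x^2 + 9409. This polynomial is irreducible over Q: it has no rational root (each ±√238 ± √141 is irrational), and any factorization into two quadratics over Q would force √(33558) ∈ Q (pairing opposite roots) or √238, √141 ∈ Q (other pairings), all impossible. Hence [Q(γ):Q] = 4 = [Q(√238, √141):Q], so Q(γ) = Q(√238, √141).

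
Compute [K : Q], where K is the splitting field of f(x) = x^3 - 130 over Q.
[K : Q] = 6

The roots of x^3 - 130 are ∛130, ω∛130, ω^2∛130 where ω = e^(2πi/3) is a primitive cube root of unity, so K = Q(∛130, ω). Now [Q(∛130):Q] = 3 (since 130 is not a perfect cube, x^3 - 130 is irreducible) and [Q(ω):Q] = 2. Both 2 and 3 divide [K:Q], and [K:Q] ≤ 3·2 = 6, so [K:Q] = 6. (Equivalently: Q(∛130) ⊂ R but ω ∉ R, so [K : Q(∛130)] = 2.)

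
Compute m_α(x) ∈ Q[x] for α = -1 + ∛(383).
m_α(x) = x^3 + 3x^2 + 3x - 382

Set β = α + 1 = ∛(383), so β^3 = 383. Then (α + 1)^3 - 383 = 0, i.e. α is a root of g(x) = (x + 1)^3 - 383 = x^3 + 3x^2 + 3x - 382. Since g(x) = h(x + 1) where h(x) = x^3 - 383, and h is irreducible over Q (because 383 is not a perfect cube, so h has no rational root, and a monic cubic with no rational root is irreducible), g is also irreducible (irreducibility is preserved under the substitution x → x + 1). Hence m_α(x) = x^3 + 3x^2 + 3x - 382.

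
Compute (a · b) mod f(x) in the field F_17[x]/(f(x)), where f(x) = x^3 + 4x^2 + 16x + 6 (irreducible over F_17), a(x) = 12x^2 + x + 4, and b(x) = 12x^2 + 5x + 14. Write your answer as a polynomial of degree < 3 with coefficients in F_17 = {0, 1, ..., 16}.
a · b ≡ x^2 + 9x + 3 (mod f(x))

Multiply in F_17[x]: a(x)·b(x) = (12x^2 + x + 4)·(12x^2 + 5x + 14) = 8x^4 + 4x^3 + 5. This has degree ≥ 3, so divide by f(x) over F_17: 8x^4 + 4x^3 + 5 = (8x + 6)·(x^3 + 4x^2 + 16x + 6) + (x^2 + 9x + 3). Hence a·b ≡ x^2 + 9x + 3 (mod f). (F_17[x]/(f) is a field with 17^3 = 4913 elements since f is irreducible of degree 3.)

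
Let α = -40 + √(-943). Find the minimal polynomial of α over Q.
m_α(x) = x^2 + 80x + 2543

From α + 40 = √(-943), squaring gives (α + 40)^2 = -943, i.e. α^2 + 80α + 1600 = -943, so α^2 + 80α + 2543 = 0. The discriminant of x^2 + 80x + 2543 is (80)^2 - 4·(2543) = 6400 - 10172 = -3772, and 4·(-943) is not a perfect square in Q since -943 is squarefree and ≠ 1. Hence x^2 + 80x + 2543 is irreducible over Q and is the minimal polynomial of α.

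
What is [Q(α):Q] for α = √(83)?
[Q(α):Q] = 2

[Q(α):Q] equals the degree of the minimal polynomial of α. Here α^2 = 83 and x^2 - 83 is irreducible (d = 83 is squarefree, ≠ 1, hence not a square), so deg(m_α) = 2. Thus [Q(α):Q] = 2.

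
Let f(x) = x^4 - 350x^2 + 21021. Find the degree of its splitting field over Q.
[K : Q] = 4

Solving the quadratic in x^2: x^2 = (350 ± √(350^2 - 4·21021))/2 = (350 ± √38416)/2 = (350 ± 196)/2, giving x^2 = 77 or x^2 = 273. So f(x) = (x^2 - 77)(x^2 - 273) and the roots of f are ±√77, ±√273. Hence the splitting field is K = Q(√77, √273). Since 77 and 273 are distinct squarefree integers > 1, their product 21021 is not a perfect square, so √273 ∉ Q(√77). By the tower law [K:Q] = [Q(√77,√273):Q(√77)] · [Q(√77):Q] = 2 · 2 = 4.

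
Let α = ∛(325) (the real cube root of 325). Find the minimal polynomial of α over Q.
m_α(x) = x^3 - 325

α satisfies α^3 = 325, so x^3 - 325 annihilates α. By the rational root test, a rational root p/q (in lowest terms) of x^3 - 325 would satisfy p^3 = 325 q^3, forcing q = 1 and p^3 = 325; but 325 is not a perfect cube, contradiction. A monic cubic over Q with no rational root is irreducible (any nontrivial factorization would include a linear factor). Hence x^3 - 325 is the minimal polynomial of α, and in particular [Q(α):Q] = 3.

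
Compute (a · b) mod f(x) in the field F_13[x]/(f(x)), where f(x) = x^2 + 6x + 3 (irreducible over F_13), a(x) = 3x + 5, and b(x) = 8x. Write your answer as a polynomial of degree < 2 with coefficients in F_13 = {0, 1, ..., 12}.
a · b ≡ 6 (mod f(x))

Multiply in F_13[x]: a(x)·b(x) = (3x + 5)·(8x) = 11x^2 + x. This has degree ≥ 2, so divide by f(x) over F_13: 11x^2 + x = (11)·(x^2 + 6x + 3) + (6). Hence a·b ≡ 6 (mod f). (F_13[x]/(f) is a field with 13^2 = 169 elements since f is irreducible of degree 2.)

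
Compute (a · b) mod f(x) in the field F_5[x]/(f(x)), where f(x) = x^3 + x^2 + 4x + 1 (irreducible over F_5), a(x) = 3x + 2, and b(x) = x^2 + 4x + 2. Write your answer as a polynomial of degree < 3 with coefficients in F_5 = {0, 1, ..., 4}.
a · b ≡ x^2 + 2x + 1 (mod f(x))

Multiply in F_5[x]: a(x)·b(x) = (3x + 2)·(x^2 + 4x + 2) = 3x^3 + 4x^2 + 4x + 4. This has degree ≥ 3, so divide by f(x) over F_5: 3x^3 + 4x^2 + 4x + 4 = (3)·(x^3 + x^2 + 4x + 1) + (x^2 + 2x + 1). Hence a·b ≡ x^2 + 2x + 1 (mod f). (F_5[x]/(f) is a field with 5^3 = 125 elements since f is irreducible of degree 3.)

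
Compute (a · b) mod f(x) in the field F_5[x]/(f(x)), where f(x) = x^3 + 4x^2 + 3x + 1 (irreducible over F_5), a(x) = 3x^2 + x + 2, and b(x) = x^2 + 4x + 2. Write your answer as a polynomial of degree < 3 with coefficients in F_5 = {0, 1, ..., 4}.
a · b ≡ 4x^2 + 4x + 3 (mod f(x))

Multiply in F_5[x]: a(x)·b(x) = (3x^2 + x + 2)·(x^2 + 4x + 2) = 3x^4 + 3x^3 + 2x^2 + 4. This has degree ≥ 3, so divide by f(x) over F_5: 3x^4 + 3x^3 + 2x^2 + 4 = (3x + 1)·(x^3 + 4x^2 + 3x + 1) + (4x^2 + 4x + 3). Hence a·b ≡ 4x^2 + 4x + 3 (mod f). (F_5[x]/(f) is a field with 5^3 = 125 elements since f is irreducible of degree 3.)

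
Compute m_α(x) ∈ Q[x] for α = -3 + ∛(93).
m_α(x) = x^3 + 9x^2 + 27x - 66

Set β = α + 3 = ∛(93), so β^3 = 93. Then (α + 3)^3 - 93 = 0, i.e. α is a root of g(x) = (x + 3)^3 - 93 = x^3 + 9x^2 + 27x - 66. Since g(x) = h(x + 3) where h(x) = x^3 - 93, and h is irreducible over Q (because 93 is not a perfect cube, so h has no rational root, and a monic cubic with no rational root is irreducible), g is also irreducible (irreducibility is preserved under the substitution x → x + 3). Hence m_α(x) = x^3 + 9x^2 + 27x - 66.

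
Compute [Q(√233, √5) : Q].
[Q(√233, √5) : Q] = 4

[Q(√233):Q] = 2 (min poly x^2 - 233, irreducible since 233 is squarefree > 1). For the top step, suppose √5 ∈ Q(√233), say √5 = c + d√233 with c, d ∈ Q. Squaring: 5 = c^2 + 233d^2 + 2cd√233. Since √233 ∉ Q this forces 2cd = 0. If d = 0 then √5 = c ∈ Q, contradicting 5 squarefree > 1. If c = 0 then 5 = 233d^2, so 233·5 = (233d)^2 is a perfect square in Q — but 233·5 = 1165 is not a perfect square (since 233 and 5 are distinct squarefree integers). Contradiction. Hence √5 ∉ Q(√233), so x^2 - 5 stays irreducible over Q(√233) and [Q(√233, √5) : Q(√233)] = 2. By the tower law, [Q(√233, √5) : Q] = 2 · 2 = 4.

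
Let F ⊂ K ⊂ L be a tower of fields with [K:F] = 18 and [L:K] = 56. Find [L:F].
[L:F] = 1008

The tower law says that for any tower of field extensions F ⊂ K ⊂ L with finite degrees, [L:F] = [L:K] · [K:F]. Here this gives [L:F] = 56 · 18 = 1008.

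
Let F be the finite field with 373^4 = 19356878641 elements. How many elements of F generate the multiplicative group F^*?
There are φ(19356878640) = 4273766400 primitive elements

F_q^* is cyclic of order q - 1 = 19356878640. A cyclic group of order m has exactly φ(m) generators. Here m = 19356878640 = 2^4 · 3 · 5 · 11 · 17 · 31 · 13913, so the number of primitive elements is φ(19356878640) = 4273766400.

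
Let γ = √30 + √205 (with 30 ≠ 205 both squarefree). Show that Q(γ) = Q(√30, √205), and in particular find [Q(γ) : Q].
[Q(γ) : Q] = 4 (equivalently, Q(γ) = Q(√30, √205))

Obviously Q(γ) ⊆ Q(√30, √205), and [Q(√30, √205):Q] = 4 (since 30, 205 are distinct squarefree integers > 1 with 6150 not a perfect square). To show equality we compute the minimal polynomial of γ. From γ = √30 + √205: γ^2 = 30 + 2√(6150) + 205 = 235 + 2√(6150), so γ^2 - 235 = 2√(6150); squaring, (γ^2 - 235)^2 = 4·6150, i.e. γ^4 - 470γ^2 + 55225 - 24600 = 0, i.e. γ^4 - 470γ^2 + 30625 = 0. So γ is a root of x^4 - 470x^2 + 30625. This polynomial is irreducible over Q: it has no rational root (each ±√30 ± √205 is irrational), and any factorization into two quadratics over Q would force √(6150) ∈ Q (pairing opposite roots) or √30, √205 ∈ Q (other pairings), all impossible. Hence [Q(γ):Q] = 4 = [Q(√30, √205):Q], so Q(γ) = Q(√30, √205).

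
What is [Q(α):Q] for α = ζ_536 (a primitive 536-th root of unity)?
[Q(α):Q] = 264

The minimal polynomial of ζ_536 over Q is the 536-th cyclotomic polynomial Φ_536(x), which is irreducible over Q and has degree φ(536) = 264. Hence [Q(α):Q] = φ(536) = 264.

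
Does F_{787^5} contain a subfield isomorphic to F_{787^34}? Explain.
No: F_{787^34} is not a subfield of F_{787^5}

F_{p^m} embeds in F_{p^n} iff m | n. Here 34 ∤ 5 (since 5 = 0·34 + 5 with remainder 5 ≠ 0), so F_{787^34} is not a subfield of F_{787^5}. Equivalently: if it were, the tower law would give 34 = [F_{787^34}:F_787] dividing [F_{787^5}:F_787] = 5, contradiction.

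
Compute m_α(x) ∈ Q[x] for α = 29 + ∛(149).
m_α(x) = x^3 - 87x^2 + 2523x - 24538

Set β = α - 29 = ∛(149), so β^3 = 149. Then (α - 29)^3 - 149 = 0, i.e. α is a root of g(x) = (x - 29)^3 - 149 = x^3 - 87x^2 + 2523x - 24538. Since g(x) = h(x - 29) where h(x) = x^3 - 149, and h is irreducible over Q (because 149 is not a perfect cube, so h has no rational root, and a monic cubic with no rational root is irreducible), g is also irreducible (irreducibility is preserved under the substitution x → x - 29). Hence m_α(x) = x^3 - 87x^2 + 2523x - 24538.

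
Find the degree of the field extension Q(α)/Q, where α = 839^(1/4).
[Q(α):Q] = 4

α is a root of x^4 - 839. By Eisenstein's criterion at the prime p = 839 (which divides the constant term 839 but p^2 = 703921 does not, since 839 is squarefree), x^4 - 839 is irreducible over Q. Hence [Q(α):Q] = 4.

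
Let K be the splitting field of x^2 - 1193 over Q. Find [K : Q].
[K : Q] = 2

f(x) = x^2 - 1193 factors as (x - √1193)(x + √1193). The splitting field is K = Q(√1193). Since 1193 is squarefree and > 1, it is not a perfect square, so x^2 - 1193 is irreducible over Q and [Q(√1193) : Q] = 2. Hence [K : Q] = 2.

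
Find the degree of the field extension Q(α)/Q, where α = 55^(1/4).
[Q(α):Q] = 4

α is a root of x^4 - 55. By Eisenstein's criterion at the prime p = 5 (which divides the constant term 55 but p^2 = 25 does not, since 55 is squarefree), x^4 - 55 is irreducible over Q. Hence [Q(α):Q] = 4.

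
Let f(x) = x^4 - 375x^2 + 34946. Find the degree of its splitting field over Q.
[K : Q] = 4

Solving the quadratic in x^2: x^2 = (375 ± √(375^2 - 4·34946))/2 = (375 ± √841)/2 = (375 ± 29)/2, giving x^2 = 202 or x^2 = 173. So f(x) = (x^2 - 202)(x^2 - 173) and the roots of f are ±√202, ±√173. Hence the splitting field is K = Q(√202, √173). Since 202 and 173 are distinct squarefree integers > 1, their product 34946 is not a perfect square, so √173 ∉ Q(√202). By the tower law [K:Q] = [Q(√202,√173):Q(√202)] · [Q(√202):Q] = 2 · 2 = 4.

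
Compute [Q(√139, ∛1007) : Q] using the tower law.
[Q(√139, ∛1007) : Q] = 6

Let L = Q(√139, ∛1007). Since Q(√139) ⊂ L and [Q(√139):Q] = 2, the tower law gives 2 | [L:Q]. Likewise Q(∛1007) ⊂ L with [Q(∛1007):Q] = 3 (because 1007 is not a perfect cube), so 3 | [L:Q]. As gcd(2,3) = 1, [L:Q] is divisible by 6. Conversely L is generated over Q by √139 and ∛1007, so [L:Q] ≤ 2·3 = 6. Therefore [Q(√139, ∛1007) : Q] = 6.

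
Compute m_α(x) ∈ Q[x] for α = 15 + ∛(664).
m_α(x) = x^3 - 45x^2 + 675x - 4039

Set β = α - 15 = ∛(664), so β^3 = 664. Then (α - 15)^3 - 664 = 0, i.e. α is a root of g(x) = (x - 15)^3 - 664 = x^3 - 45x^2 + 675x - 4039. Since g(x) = h(x - 15) where h(x) = x^3 - 664, and h is irreducible over Q (because 664 is not a perfect cube, so h has no rational root, and a monic cubic with no rational root is irreducible), g is also irreducible (irreducibility is preserved under the substitution x → x - 15). Hence m_α(x) = x^3 - 45x^2 + 675x - 4039.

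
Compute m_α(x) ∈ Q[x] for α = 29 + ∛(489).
m_α(x) = x^3 - 87x^2 + 2523x - 24878

Set β = α - 29 = ∛(489), so β^3 = 489. Then (α - 29)^3 - 489 = 0, i.e. α is a root of g(x) = (x - 29)^3 - 489 = x^3 - 87x^2 + 2523x - 24878. Since g(x) = h(x - 29) where h(x) = x^3 - 489, and h is irreducible over Q (because 489 is not a perfect cube, so h has no rational root, and a monic cubic with no rational root is irreducible), g is also irreducible (irreducibility is preserved under the substitution x → x - 29). Hence m_α(x) = x^3 - 87x^2 + 2523x - 24878.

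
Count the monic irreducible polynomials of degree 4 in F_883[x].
There are 151978539258 monic irreducible polynomials of degree 4 over F_883

Each element of F_{883^4} that lies in no proper subfield is a root of exactly one monic irreducible of degree 4 over F_883, and each such polynomial has 4 distinct roots in F_{883^4}. By Möbius inversion the count is N_883(4) = (1/4) Σ_{d|4} μ(4/d) · 883^d = (1/4)(μ(4)·883^1 + μ(2)·883^2 + μ(1)·883^4) = 607914157032/4 = 151978539258.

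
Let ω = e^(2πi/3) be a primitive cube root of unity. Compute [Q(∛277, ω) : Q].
[Q(∛277, ω) : Q] = 6

[Q(∛277):Q] = 3 (min poly x^3 - 277, irreducible since 277 is not a perfect cube). [Q(ω):Q] = 2 (min poly x^2 + x + 1). Since Q(∛277) ⊂ R and ω ∉ R, we have ω ∉ Q(∛277), so x^2 + x + 1 remains irreducible over Q(∛277) and [Q(∛277, ω) : Q(∛277)] = 2. By the tower law, [Q(∛277, ω) : Q] = 3 · 2 = 6. (In fact Q(∛277, ω) is the splitting field of x^3 - 277 over Q.)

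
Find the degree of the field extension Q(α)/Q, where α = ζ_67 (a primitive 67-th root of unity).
[Q(α):Q] = 66

The minimal polynomial of ζ_67 over Q is the 67-th cyclotomic polynomial Φ_67(x), which is irreducible over Q and has degree φ(67) = 66. Hence [Q(α):Q] = φ(67) = 66.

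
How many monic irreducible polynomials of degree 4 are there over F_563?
There are 25117257498 monic irreducible polynomials of degree 4 over F_563

Each element of F_{563^4} that lies in no proper subfield is a root of exactly one monic irreducible of degree 4 over F_563, and each such polynomial has 4 distinct roots in F_{563^4}. By Möbius inversion the count is N_563(4) = (1/4) Σ_{d|4} μ(4/d) · 563^d = (1/4)(μ(4)·563^1 + μ(2)·563^2 + μ(1)·563^4) = 100469029992/4 = 25117257498.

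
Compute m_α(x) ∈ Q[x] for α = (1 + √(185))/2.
m_α(x) = x^2 - x - 46

From 2α - 1 = √(185), squaring gives (2α - 1)^2 = 185, i.e. 4α^2 - 4α + 1 = 185, so α^2 - α + (1 - 185)/4 = 0. Since 185 ≡ 1 (mod 4), (1 - 185)/4 = -46 ∈ Z. The polynomial x^2 - x - 46 has discriminant 1 - 4·(-46) = 185, which is not a perfect square in Q (d = 185 is squarefree and ≠ 1), so x^2 - x - 46 is irreducible over Q. It is the minimal polynomial of α.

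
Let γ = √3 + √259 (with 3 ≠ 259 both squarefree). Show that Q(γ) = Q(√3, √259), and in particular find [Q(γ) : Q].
[Q(γ) : Q] = 4 (equivalently, Q(γ) = Q(√3, √259))

Obviously Q(γ) ⊆ Q(√3, √259), and [Q(√3, √259):Q] = 4 (since 3, 259 are distinct squarefree integers > 1 with 777 not a perfect square). To show equality we compute the minimal polynomial of γ. From γ = √3 + √259: γ^2 = 3 + 2√(777) + 259 = 262 + 2√(777), so γ^2 - 262 = 2√(777); squaring, (γ^2 - 262)^2 = 4·777, i.e. γ^4 - 524γ^2 + 68644 - 3108 = 0, i.e. γ^4 - 524γ^2 + 65536 = 0. So γ is a root of x^4 - 524x^2 + 65536. This polynomial is irreducible over Q: it has no rational root (each ±√3 ± √259 is irrational), and any factorization into two quadratics over Q would force √(777) ∈ Q (pairing opposite roots) or √3, √259 ∈ Q (other pairings), all impossible. Hence [Q(γ):Q] = 4 = [Q(√3, √259):Q], so Q(γ) = Q(√3, √259).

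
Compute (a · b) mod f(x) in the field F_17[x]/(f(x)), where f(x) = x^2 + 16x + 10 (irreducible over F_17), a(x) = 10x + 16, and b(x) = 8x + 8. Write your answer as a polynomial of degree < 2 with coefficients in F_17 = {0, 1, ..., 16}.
a · b ≡ 16x + 8 (mod f(x))

Multiply in F_17[x]: a(x)·b(x) = (10x + 16)·(8x + 8) = 12x^2 + 4x + 9. This has degree ≥ 2, so divide by f(x) over F_17: 12x^2 + 4x + 9 = (12)·(x^2 + 16x + 10) + (16x + 8). Hence a·b ≡ 16x + 8 (mod f). (F_17[x]/(f) is a field with 17^2 = 289 elements since f is irreducible of degree 2.)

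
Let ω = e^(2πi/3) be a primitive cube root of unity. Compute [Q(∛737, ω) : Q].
[Q(∛737, ω) : Q] = 6

[Q(∛737):Q] = 3 (min poly x^3 - 737, irreducible since 737 is not a perfect cube). [Q(ω):Q] = 2 (min poly x^2 + x + 1). Since Q(∛737) ⊂ R and ω ∉ R, we have ω ∉ Q(∛737), so x^2 + x + 1 remains irreducible over Q(∛737) and [Q(∛737, ω) : Q(∛737)] = 2. By the tower law, [Q(∛737, ω) : Q] = 3 · 2 = 6. (In fact Q(∛737, ω) is the splitting field of x^3 - 737 over Q.)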